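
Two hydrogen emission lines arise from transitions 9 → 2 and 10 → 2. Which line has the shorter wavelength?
10 → 2

Calculate the energy for each transition:

Transition 9 → 2:
ΔE₁ = |E_2 - E_9| = |-13.6057/2² - (-13.6057/9²)|
ΔE₁ = |-3.4014250000 - (-0.1679716049)| = 3.2334534 eV

Transition 10 → 2:
ΔE₂ = |E_2 - E_10| = |-13.6057/2² - (-13.6057/10²)|
ΔE₂ = |-3.4014250000 - (-0.1360570000)| = 3.2653680 eV

Since 3.2653680 eV > 3.2334534 eV, the transition 10 → 2 emits the more energetic photon.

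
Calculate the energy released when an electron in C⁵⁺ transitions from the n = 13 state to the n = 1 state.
486.9069 eV

The energy levels are E_n = -13.6057 Z² eV / n².

Energy at n = 13: E_13 = -13.6057 × 6² / 13² = -2.8982556 eV
Energy at n = 1: E_1 = -13.6057 × 6² / 1² = -489.8052000 eV

For emission (electron falling to lower state), the photon energy is:
E_photon = E_13 - E_1 = |-2.8982556 - (-489.8052000)|
E_photon = 486.9069 eV

This energy is carried away by the emitted photon.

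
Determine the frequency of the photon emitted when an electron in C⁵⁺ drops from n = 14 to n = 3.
1.26e+16 Hz

First, find the transition energy:
E_14 = -13.6057 × 6² / 14² = -2.49901 eV
E_3 = -13.6057 × 6² / 3² = -54.42280 eV
|ΔE| = |E_3 - E_14| = 51.92379 eV

Convert to Joules: E = 51.92379 eV × (1.602177 × 10⁻¹⁹ J/eV) = 8.3191e-18 J

Using E = hf:
f = E/h = 8.3191e-18 J / (6.62607 × 10⁻³⁴ J·s)
f = 1.26e+16 Hz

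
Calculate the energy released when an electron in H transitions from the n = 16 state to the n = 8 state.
0.1594 eV

The energy levels are E_n = -13.6057 eV / n².

Energy at n = 16: E_16 = -13.6057 / 16² = -0.0531473 eV
Energy at n = 8: E_8 = -13.6057 / 8² = -0.2125891 eV

For emission (electron falling to lower state), the photon energy is:
E_photon = E_16 - E_8 = |-0.0531473 - (-0.2125891)|
E_photon = 0.1594 eV

This energy is carried away by the emitted photon.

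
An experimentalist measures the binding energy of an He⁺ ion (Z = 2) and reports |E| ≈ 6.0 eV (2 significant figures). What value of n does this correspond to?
n = 3

The exact energy levels follow E_n = -13.6057 Z² / n² eV with Z = 2.

The measured value (-6.0 eV) is reported to only 2 significant figures, so we must test candidate n values and see which one matches to that precision.

Candidate energies:
  n = 1:  E = -13.6057 × 2² / 1² = -54.422800 eV
  n = 2:  E = -13.6057 × 2² / 2² = -13.605700 eV
  n = 3:  E = -13.6057 × 2² / 3² = -6.046978 eV  ← matches
  n = 4:  E = -13.6057 × 2² / 4² = -3.401425 eV
  n = 5:  E = -13.6057 × 2² / 5² = -2.176912 eV

Checking against the measurement of -6.0 eV (2 sig figs), only n = 3 agrees:
E_3 = -6.046978 eV, which rounds to -6.0 eV ✓

Therefore n = 3.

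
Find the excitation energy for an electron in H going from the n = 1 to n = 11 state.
13.493 eV

The energy levels of a hydrogen-like atom are E_n = -13.6057 eV / n².

Energy at n = 1: E_1 = -13.6057 / 1² = -13.605700 eV
Energy at n = 11: E_11 = -13.6057 / 11² = -0.112444 eV

The excitation energy is the difference:
ΔE = E_11 - E_1
ΔE = -0.112444 - (-13.605700)
ΔE = 13.493 eV

Since this is positive, energy must be absorbed (photon absorption).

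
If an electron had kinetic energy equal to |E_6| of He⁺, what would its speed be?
7.2923e+05 m/s (or 0.243% of c)

The binding energy at n = 6 for He⁺ is:
E_6 = -13.6057 × 2²/6² = -1.5117444 eV
|E_6| = 1.5117444 eV

Convert to Joules:
KE = 1.5117444 eV × (1.602177 × 10⁻¹⁹ J/eV) = 2.422082e-19 J

Using KE = ½mv²:
v = √(2·KE/m_e)
v = √(2 × 2.422082e-19 J / 9.10938 × 10⁻³¹ kg)
v = 7.2923e+05 m/s

This is approximately 0.243% the speed of light.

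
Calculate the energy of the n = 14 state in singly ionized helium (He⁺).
-0.27767 eV

For hydrogen-like ions, the energy levels scale with Z²:
E_n = -13.6057 Z² / n² eV

For He⁺ (Z = 2) at n = 14:
E_14 = -13.6057 × 2² / 14²
E_14 = -13.6057 × 4 / 196
E_14 = -54.4228 / 196
E_14 = -0.27767 eV

The energy is 4 times more negative than hydrogen at the same n due to the stronger nuclear charge.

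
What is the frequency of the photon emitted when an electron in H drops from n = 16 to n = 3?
3.53e+14 Hz

First, find the transition energy:
E_16 = -13.6057 / 16² = -0.053147 eV
E_3 = -13.6057 / 3² = -1.511744 eV
|ΔE| = |E_3 - E_16| = 1.458597 eV

Convert to Joules: E = 1.458597 eV × (1.602177 × 10⁻¹⁹ J/eV) = 2.3369e-19 J

Using E = hf:
f = E/h = 2.3369e-19 J / (6.62607 × 10⁻³⁴ J·s)
f = 3.53e+14 Hz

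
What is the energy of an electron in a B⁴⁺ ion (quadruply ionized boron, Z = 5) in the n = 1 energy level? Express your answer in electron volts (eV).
-340.14250 eV

The energy levels of a hydrogen-like atom are given by:
E_n = -13.6057 Z² / n² eV  (with Z = 5 for B⁴⁺)

For n = 1:
E_1 = -13.6057 × 5² / 1²
E_1 = -13.6057 × 25 / 1
E_1 = -340.14250 eV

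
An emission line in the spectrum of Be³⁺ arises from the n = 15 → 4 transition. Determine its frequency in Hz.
3.056e+15 Hz

First, find the transition energy:
E_15 = -13.6057 × 4² / 15² = -0.96752 eV
E_4 = -13.6057 × 4² / 4² = -13.60570 eV
|ΔE| = |E_4 - E_15| = 12.63818 eV

Convert to Joules: E = 12.63818 eV × (1.602177 × 10⁻¹⁹ J/eV) = 2.02486e-18 J

Using E = hf:
f = E/h = 2.02486e-18 J / (6.62607 × 10⁻³⁴ J·s)
f = 3.056e+15 Hz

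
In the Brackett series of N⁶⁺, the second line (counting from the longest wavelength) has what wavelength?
53.56007 nm

The lines of a series are numbered from the longest wavelength (smallest ΔE) outward; the second line is the transition from n = n_f + 2 to n_f.
The Brackett series has all transitions ending at n_f = 4.

For N⁶⁺ (Z = 7), the second line (β-line) is the jump from n = 6 to n = 4:
E_6 = -13.6057 × 7² / 6² = -18.5188694 eV
E_4 = -13.6057 × 7² / 4² = -41.6674563 eV
ΔE = E_6 - E_4 = 23.1485869 eV

λ = hc/E = 1239.84 eV·nm / 23.1485869 eV
λ = 53.56007 nm

This is the β-line of the Brackett series in N⁶⁺.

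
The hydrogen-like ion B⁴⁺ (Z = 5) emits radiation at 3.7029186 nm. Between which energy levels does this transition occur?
n = 8 → n = 1

First, find the photon energy from the wavelength (hc = 1239.84 eV·nm):
E = hc/λ = 1239.84 eV·nm / 3.7029186 nm = 334.82778 eV

The energy levels of B⁴⁺ satisfy E_n = -13.6057 × 5² / n² eV, so an emission n_i → n_f releases
ΔE = 13.6057 × 5² × (1/n_f² − 1/n_i²) eV.

Setting ΔE equal to the photon energy:
1/n_f² − 1/n_i² = 334.82778 / (13.6057 × 5²) = 0.98437502

Since 1/n_i² must be positive, we need 1/n_f² > 0.98437502, i.e. n_f ≤ 1. For each allowed n_f, solve n_i = (1/n_f² − 0.98437502)^(−1/2) and check whether it is a whole number:
  n_f = 1: 1/n_i² = 1.00000000 − 0.98437502 = 0.01562498 → n_i = 8.000  → integer, n_i = 8 ✓

Only n_f = 1 gives an integer upper level, n_i = 8.

The transition is from n = 8 to n = 1 (emission).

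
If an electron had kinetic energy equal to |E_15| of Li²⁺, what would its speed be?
4.37539e+05 m/s (or 0.14595% of c)

The binding energy at n = 15 for Li²⁺ is:
E_15 = -13.6057 × 3²/15² = -0.544228000 eV
|E_15| = 0.544228000 eV

Convert to Joules:
KE = 0.544228000 eV × (1.602177 × 10⁻¹⁹ J/eV) = 8.7194958e-20 J

Using KE = ½mv²:
v = √(2·KE/m_e)
v = √(2 × 8.7194958e-20 J / 9.10938 × 10⁻³¹ kg)
v = 4.37539e+05 m/s

This is approximately 0.14595% the speed of light.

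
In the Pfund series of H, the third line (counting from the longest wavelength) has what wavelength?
3738.52362 nm

The lines of a series are numbered from the longest wavelength (smallest ΔE) outward; the third line is the transition from n = n_f + 3 to n_f.
The Pfund series has all transitions ending at n_f = 5.

For H, the third line (γ-line) is the jump from n = 8 to n = 5:
E_8 = -13.6057 / 8² = -0.21258906250 eV
E_5 = -13.6057 / 5² = -0.54422800000 eV
ΔE = E_8 - E_5 = 0.33163893750 eV

λ = hc/E = 1239.84 eV·nm / 0.33163893750 eV
λ = 3738.52362 nm

This is the γ-line of the Pfund series in H.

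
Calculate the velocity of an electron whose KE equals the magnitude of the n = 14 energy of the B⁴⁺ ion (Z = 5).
7.81319e+05 m/s (or 0.26% of c)

The binding energy at n = 14 for B⁴⁺ is:
E_14 = -13.6057 × 5²/14² = -1.73542092 eV
|E_14| = 1.73542092 eV

Convert to Joules:
KE = 1.73542092 eV × (1.602177 × 10⁻¹⁹ J/eV) = 2.7804515e-19 J

Using KE = ½mv²:
v = √(2·KE/m_e)
v = √(2 × 2.7804515e-19 J / 9.10938 × 10⁻³¹ kg)
v = 7.81319e+05 m/s

This is approximately 0.26% the speed of light.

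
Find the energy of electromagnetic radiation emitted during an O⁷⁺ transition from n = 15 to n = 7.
13.901 eV

The energy levels are E_n = -13.6057 Z² eV / n².

Energy at n = 15: E_15 = -13.6057 × 8² / 15² = -3.870066 eV
Energy at n = 7: E_7 = -13.6057 × 8² / 7² = -17.770710 eV

For emission (electron falling to lower state), the photon energy is:
E_photon = E_15 - E_7 = |-3.870066 - (-17.770710)|
E_photon = 13.901 eV

This energy is carried away by the emitted photon.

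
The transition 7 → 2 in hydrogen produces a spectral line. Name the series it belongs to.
Balmer series

The spectral series in hydrogen are named based on the final (lower) energy level:
- Lyman series: n_final = 1 (ultraviolet)
- Balmer series: n_final = 2 (visible/near-UV)
- Paschen series: n_final = 3 (infrared)
- Brackett series: n_final = 4 (infrared)
- Pfund series: n_final = 5 (far infrared)

Since this transition ends at n = 2, it belongs to the Balmer series.

For reference, this 7 → 2 line has photon energy
ΔE = 13.6057 eV × (1/2² - 1/7²) = 3.12375765 eV,
corresponding to wavelength λ = hc/ΔE = 1239.84 eV·nm / 3.12375765 eV = 396.9066 nm in the visible/near-UV region.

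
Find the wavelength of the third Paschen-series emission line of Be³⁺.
68.344885 nm

The lines of a series are numbered from the longest wavelength (smallest ΔE) outward; the third line is the transition from n = n_f + 3 to n_f.
The Paschen series has all transitions ending at n_f = 3.

For Be³⁺ (Z = 4), the third line (γ-line) is the jump from n = 6 to n = 3:
E_6 = -13.6057 × 4² / 6² = -6.04697778 eV
E_3 = -13.6057 × 4² / 3² = -24.18791111 eV
ΔE = E_6 - E_3 = 18.14093333 eV

λ = hc/E = 1239.84 eV·nm / 18.14093333 eV
λ = 68.344885 nm

This is the γ-line of the Paschen series in Be³⁺.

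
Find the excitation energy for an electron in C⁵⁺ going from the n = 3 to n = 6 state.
40.817100 eV

The energy levels of a hydrogen-like atom are E_n = -13.6057 Z² eV / n².

Energy at n = 3: E_3 = -13.6057 × 6² / 3² = -54.422800000 eV
Energy at n = 6: E_6 = -13.6057 × 6² / 6² = -13.605700000 eV

The excitation energy is the difference:
ΔE = E_6 - E_3
ΔE = -13.605700000 - (-54.422800000)
ΔE = 40.817100 eV

Since this is positive, energy must be absorbed (photon absorption).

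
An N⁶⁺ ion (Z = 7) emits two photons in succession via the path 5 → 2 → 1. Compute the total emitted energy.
640.01 eV

The energy levels of N⁶⁺ are E_n = -13.6057 × 7² / n² eV.

First transition (5 → 2):
ΔE₁ = |E_2 - E_5|
ΔE₁ = |-166.66982500 - (-26.66717200)| = 140.00265 eV

Second transition (2 → 1):
ΔE₂ = |E_1 - E_2|
ΔE₂ = |-666.67930000 - (-166.66982500)| = 500.00948 eV

Total energy released:
E_total = ΔE₁ + ΔE₂ = 140.00265 + 500.00948 = 640.01 eV

Note: This equals the direct transition 5 → 1: 640.01 eV ✓
Energy is conserved regardless of the path taken.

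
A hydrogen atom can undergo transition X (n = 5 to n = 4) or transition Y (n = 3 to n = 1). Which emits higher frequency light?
3 → 1

Calculate the energy for each transition:

Transition 5 → 4:
ΔE₁ = |E_4 - E_5| = |-13.6057/4² - (-13.6057/5²)|
ΔE₁ = |-0.85035625000 - (-0.54422800000)| = 0.30612825 eV

Transition 3 → 1:
ΔE₂ = |E_1 - E_3| = |-13.6057/1² - (-13.6057/3²)|
ΔE₂ = |-13.60570000000 - (-1.51174444444)| = 12.09395556 eV

Since 12.09395556 eV > 0.30612825 eV, the transition 3 → 1 emits the more energetic photon.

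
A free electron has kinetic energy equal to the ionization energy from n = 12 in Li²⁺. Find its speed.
5.46923e+05 m/s (or 0.182434% of c)

The binding energy at n = 12 for Li²⁺ is:
E_12 = -13.6057 × 3²/12² = -0.850356250 eV
|E_12| = 0.850356250 eV

Convert to Joules:
KE = 0.850356250 eV × (1.602177 × 10⁻¹⁹ J/eV) = 1.3624212e-19 J

Using KE = ½mv²:
v = √(2·KE/m_e)
v = √(2 × 1.3624212e-19 J / 9.10938 × 10⁻³¹ kg)
v = 5.46923e+05 m/s

This is approximately 0.182434% the speed of light.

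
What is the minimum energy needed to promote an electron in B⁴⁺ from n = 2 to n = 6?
75.587222 eV

The energy levels of a hydrogen-like atom are E_n = -13.6057 Z² eV / n².

Energy at n = 2: E_2 = -13.6057 × 5² / 2² = -85.035625000 eV
Energy at n = 6: E_6 = -13.6057 × 5² / 6² = -9.448402778 eV

The excitation energy is the difference:
ΔE = E_6 - E_2
ΔE = -9.448402778 - (-85.035625000)
ΔE = 75.587222 eV

Since this is positive, energy must be absorbed (photon absorption).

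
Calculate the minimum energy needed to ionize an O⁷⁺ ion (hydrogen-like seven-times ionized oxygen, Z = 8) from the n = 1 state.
870.765 eV

The ionization energy is the energy needed to remove the electron completely (n → ∞).

For a hydrogen-like ion with Z = 8, E_n = -13.6057 Z² / n² eV.

At n = 1: E_1 = -13.6057 × 8² / 1² = -870.764800 eV
At n = ∞: E_∞ = 0 eV

Ionization energy = E_∞ - E_1 = 0 - (-870.764800) = 870.764800 eV
Ionization energy ≈ 870.765 eV

This is also called the binding energy of the electron in state n = 1.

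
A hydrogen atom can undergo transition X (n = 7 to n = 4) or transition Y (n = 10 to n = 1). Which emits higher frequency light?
10 → 1

Calculate the energy for each transition:

Transition 7 → 4:
ΔE₁ = |E_4 - E_7| = |-13.6057/4² - (-13.6057/7²)|
ΔE₁ = |-0.8503562500 - (-0.2776673469)| = 0.5726889 eV

Transition 10 → 1:
ΔE₂ = |E_1 - E_10| = |-13.6057/1² - (-13.6057/10²)|
ΔE₂ = |-13.6057000000 - (-0.1360570000)| = 13.4696430 eV

Since 13.4696430 eV > 0.5726889 eV, the transition 10 → 1 emits the more energetic photon.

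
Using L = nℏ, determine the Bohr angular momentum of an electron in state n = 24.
2.531e-33 J·s (or 24ℏ)

In the Bohr model, angular momentum is quantized:
L = nℏ

where ℏ = h/(2π) = 1.05457e-34 J·s

For n = 24:
L = 24 × 1.05457e-34 J·s
L = 2.531e-33 J·s

This can also be written as L = 24ℏ.
The angular momentum is an integer multiple of the reduced Planck constant.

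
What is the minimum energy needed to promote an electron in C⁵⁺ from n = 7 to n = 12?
6.5946 eV

The energy levels of a hydrogen-like atom are E_n = -13.6057 Z² eV / n².

Energy at n = 7: E_7 = -13.6057 × 6² / 7² = -9.9960245 eV
Energy at n = 12: E_12 = -13.6057 × 6² / 12² = -3.4014250 eV

The excitation energy is the difference:
ΔE = E_12 - E_7
ΔE = -3.4014250 - (-9.9960245)
ΔE = 6.5946 eV

Since this is positive, energy must be absorbed (photon absorption).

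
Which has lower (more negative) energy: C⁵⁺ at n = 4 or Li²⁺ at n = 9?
C⁵⁺ at n = 4 (E = -30.6128 eV)

Using E_n = -13.6057 Z² / n² eV:

C⁵⁺ (Z = 6) at n = 4:
E = -13.6057 × 6² / 4² = -13.6057 × 36 / 16 = -30.6128250 eV

Li²⁺ (Z = 3) at n = 9:
E = -13.6057 × 3² / 9² = -13.6057 × 9 / 81 = -1.5117444 eV

Since -30.6128250 eV < -1.5117444 eV,
C⁵⁺ at n = 4 is more tightly bound (requires more energy to ionize).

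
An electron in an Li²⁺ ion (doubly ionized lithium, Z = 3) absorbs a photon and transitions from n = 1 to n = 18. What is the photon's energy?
122.07 eV

The energy levels of a hydrogen-like atom are E_n = -13.6057 Z² eV / n².

Energy at n = 1: E_1 = -13.6057 × 3² / 1² = -122.45130 eV
Energy at n = 18: E_18 = -13.6057 × 3² / 18² = -0.37794 eV

The excitation energy is the difference:
ΔE = E_18 - E_1
ΔE = -0.37794 - (-122.45130)
ΔE = 122.07 eV

Since this is positive, energy must be absorbed (photon absorption).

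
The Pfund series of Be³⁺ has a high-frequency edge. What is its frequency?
2.1055e+15 Hz

The series limit corresponds to the transition from n = ∞ to n = 5.
This is the highest energy (shortest wavelength) transition in the Pfund series.

E_∞ = 0 eV
E_5 = -13.6057 × 4² / 5² = -8.7076480 eV

Energy at series limit:
ΔE = E_∞ - E_5 = 0 - (-8.7076480) = 8.7076480 eV
E = 8.7076480 eV × (1.602177 × 10⁻¹⁹ J/eV) = 1.395119e-18 J
f = E/h = 1.395119e-18 J / (6.62607 × 10⁻³⁴ J·s) = 2.1055e+15 Hz

This energy equals the ionization energy from the n = 5 state of Be³⁺.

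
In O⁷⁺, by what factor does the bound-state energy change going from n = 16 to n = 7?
5.224490

Using E_n = -13.6057 Z² / n² eV with Z = 8:

E_7 = -13.6057 × 8² / 7² = -870.7648 / 49 = -17.770710204082 eV
E_16 = -13.6057 × 8² / 16² = -870.7648 / 256 = -3.401425000000 eV

The ratio is:
E_7/E_16 = (-17.770710204082) / (-3.401425000000)
E_7/E_16 = (-870.7648/49) / (-870.7648/256)
E_7/E_16 = 256/49
E_7/E_16 = 5.224490
(Note: the Z² factors cancel in the ratio.)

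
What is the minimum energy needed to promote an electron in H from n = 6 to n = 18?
0.335943 eV

The energy levels of a hydrogen-like atom are E_n = -13.6057 eV / n².

Energy at n = 6: E_6 = -13.6057 / 6² = -0.377936111 eV
Energy at n = 18: E_18 = -13.6057 / 18² = -0.041992901 eV

The excitation energy is the difference:
ΔE = E_18 - E_6
ΔE = -0.041992901 - (-0.377936111)
ΔE = 0.335943 eV

Since this is positive, energy must be absorbed (photon absorption).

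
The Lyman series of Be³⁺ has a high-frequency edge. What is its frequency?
5.26375e+16 Hz

The series limit corresponds to the transition from n = ∞ to n = 1.
This is the highest energy (shortest wavelength) transition in the Lyman series.

E_∞ = 0 eV
E_1 = -13.6057 × 4² / 1² = -217.691200 eV

Energy at series limit:
ΔE = E_∞ - E_1 = 0 - (-217.691200) = 217.691200 eV
E = 217.691200 eV × (1.602177 × 10⁻¹⁹ J/eV) = 3.4877983e-17 J
f = E/h = 3.4877983e-17 J / (6.62607 × 10⁻³⁴ J·s) = 5.26375e+16 Hz

This energy equals the ionization energy from the n = 1 state of Be³⁺.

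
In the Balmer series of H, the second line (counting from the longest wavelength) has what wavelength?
486.008070 nm

The lines of a series are numbered from the longest wavelength (smallest ΔE) outward; the second line is the transition from n = n_f + 2 to n_f.
The Balmer series has all transitions ending at n_f = 2.

For H, the second line (β-line) is the jump from n = 4 to n = 2:
E_4 = -13.6057 / 4² = -0.8503562500 eV
E_2 = -13.6057 / 2² = -3.4014250000 eV
ΔE = E_4 - E_2 = 2.5510687500 eV

λ = hc/E = 1239.84 eV·nm / 2.5510687500 eV
λ = 486.008070 nm

This is the β-line of the Balmer series in H.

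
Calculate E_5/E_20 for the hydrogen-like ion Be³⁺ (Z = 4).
16.000

Using E_n = -13.6057 Z² / n² eV with Z = 4:

E_5 = -13.6057 × 4² / 5² = -217.6912 / 25 = -8.707648000 eV
E_20 = -13.6057 × 4² / 20² = -217.6912 / 400 = -0.544228000 eV

The ratio is:
E_5/E_20 = (-8.707648000) / (-0.544228000)
E_5/E_20 = (-217.6912/25) / (-217.6912/400)
E_5/E_20 = 400/25
E_5/E_20 = 16.000
(Note: the Z² factors cancel in the ratio.)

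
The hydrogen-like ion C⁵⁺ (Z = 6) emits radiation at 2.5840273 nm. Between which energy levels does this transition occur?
n = 7 → n = 1

First, find the photon energy from the wavelength (hc = 1239.84 eV·nm):
E = hc/λ = 1239.84 eV·nm / 2.5840273 nm = 479.80917 eV

The energy levels of C⁵⁺ satisfy E_n = -13.6057 × 6² / n² eV, so an emission n_i → n_f releases
ΔE = 13.6057 × 6² × (1/n_f² − 1/n_i²) eV.

Setting ΔE equal to the photon energy:
1/n_f² − 1/n_i² = 479.80917 / (13.6057 × 6²) = 0.97959183

Since 1/n_i² must be positive, we need 1/n_f² > 0.97959183, i.e. n_f ≤ 1. For each allowed n_f, solve n_i = (1/n_f² − 0.97959183)^(−1/2) and check whether it is a whole number:
  n_f = 1: 1/n_i² = 1.00000000 − 0.97959183 = 0.02040817 → n_i = 7.000  → integer, n_i = 7 ✓

Only n_f = 1 gives an integer upper level, n_i = 7.

The transition is from n = 7 to n = 1 (emission).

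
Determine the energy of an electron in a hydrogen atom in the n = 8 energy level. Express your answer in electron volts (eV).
-0.21 eV

The energy levels of a hydrogen-like atom are given by:
E_n = -13.6057 eV / n²

For n = 8:
E_8 = -13.6057 eV / 8²
E_8 = -13.6057 eV / 64
E_8 = -0.21 eV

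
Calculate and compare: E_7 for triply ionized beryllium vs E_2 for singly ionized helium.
He⁺ at n = 2 (E = -13.605700 eV)

Using E_n = -13.6057 Z² / n² eV:

Be³⁺ (Z = 4) at n = 7:
E = -13.6057 × 4² / 7² = -13.6057 × 16 / 49 = -4.442677551 eV

He⁺ (Z = 2) at n = 2:
E = -13.6057 × 2² / 2² = -13.6057 × 4 / 4 = -13.605700000 eV

Since -13.605700000 eV < -4.442677551 eV,
He⁺ at n = 2 is more tightly bound (requires more energy to ionize).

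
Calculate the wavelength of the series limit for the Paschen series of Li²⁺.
91.13 nm

The series limit corresponds to the transition from n = ∞ to n = 3.
This is the highest energy (shortest wavelength) transition in the Paschen series.

E_∞ = 0 eV
E_3 = -13.6057 × 3² / 3² = -13.6057 eV

Energy at series limit:
ΔE = E_∞ - E_3 = 0 - (-13.6057) = 13.6057 eV
λ = hc/E = 1239.84 eV·nm / 13.6057 eV = 91.13 nm

This energy equals the ionization energy from the n = 3 state of Li²⁺.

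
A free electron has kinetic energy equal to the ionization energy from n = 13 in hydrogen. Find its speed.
1.68e+05 m/s (or 0.056134% of c)

The binding energy at n = 13 for hydrogen is:
E_13 = -13.6057/13² = -0.08050710 eV
|E_13| = 0.08050710 eV

Convert to Joules:
KE = 0.08050710 eV × (1.602177 × 10⁻¹⁹ J/eV) = 1.2899e-20 J

Using KE = ½mv²:
v = √(2·KE/m_e)
v = √(2 × 1.2899e-20 J / 9.10938 × 10⁻³¹ kg)
v = 1.68e+05 m/s

This is approximately 0.056134% the speed of light.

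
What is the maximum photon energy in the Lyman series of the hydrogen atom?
13.606 eV

The series limit corresponds to the transition from n = ∞ to n = 1.
This is the highest energy (shortest wavelength) transition in the Lyman series.

E_∞ = 0 eV
E_1 = -13.6057 / 1² = -13.606 eV

Energy at series limit:
ΔE = E_∞ - E_1 = 0 - (-13.606) = 13.606 eV

This energy equals the ionization energy from the n = 1 state of hydrogen.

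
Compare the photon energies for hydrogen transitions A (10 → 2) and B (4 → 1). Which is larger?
4 → 1

Calculate the energy for each transition:

Transition 10 → 2:
ΔE₁ = |E_2 - E_10| = |-13.6057/2² - (-13.6057/10²)|
ΔE₁ = |-3.401425000000 - (-0.136057000000)| = 3.265368000 eV

Transition 4 → 1:
ΔE₂ = |E_1 - E_4| = |-13.6057/1² - (-13.6057/4²)|
ΔE₂ = |-13.605700000000 - (-0.850356250000)| = 12.755343750 eV

Since 12.755343750 eV > 3.265368000 eV, the transition 4 → 1 emits the more energetic photon.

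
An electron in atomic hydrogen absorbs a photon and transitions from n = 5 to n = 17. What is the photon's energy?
0.497149 eV

The energy levels of a hydrogen-like atom are E_n = -13.6057 eV / n².

Energy at n = 5: E_5 = -13.6057 / 5² = -0.544228000 eV
Energy at n = 17: E_17 = -13.6057 / 17² = -0.047078547 eV

The excitation energy is the difference:
ΔE = E_17 - E_5
ΔE = -0.047078547 - (-0.544228000)
ΔE = 0.497149 eV

Since this is positive, energy must be absorbed (photon absorption).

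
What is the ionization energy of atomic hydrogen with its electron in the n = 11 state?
0.11 eV

The ionization energy is the energy needed to remove the electron completely (n → ∞).

For hydrogen, E_n = -13.6057 eV / n².

At n = 11: E_11 = -13.6057 / 11² = -0.11244 eV
At n = ∞: E_∞ = 0 eV

Ionization energy = E_∞ - E_11 = 0 - (-0.11244) = 0.11244 eV
Ionization energy ≈ 0.11 eV

This is also called the binding energy of the electron in state n = 11.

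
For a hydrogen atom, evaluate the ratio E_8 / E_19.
5.640625

Using E_n = -13.6057 Z² / n² eV with Z = 1:

E_8 = -13.6057 / 8² = -13.6057 / 64 = -0.21258906250 eV
E_19 = -13.6057 / 19² = -13.6057 / 361 = -0.03768891967 eV

The ratio is:
E_8/E_19 = (-0.21258906250) / (-0.03768891967)
E_8/E_19 = (-13.6057/64) / (-13.6057/361)
E_8/E_19 = 361/64
E_8/E_19 = 5.640625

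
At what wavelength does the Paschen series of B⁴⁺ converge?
32.80554 nm

The series limit corresponds to the transition from n = ∞ to n = 3.
This is the highest energy (shortest wavelength) transition in the Paschen series.

E_∞ = 0 eV
E_3 = -13.6057 × 5² / 3² = -37.7936111 eV

Energy at series limit:
ΔE = E_∞ - E_3 = 0 - (-37.7936111) = 37.7936111 eV
λ = hc/E = 1239.84 eV·nm / 37.7936111 eV = 32.80554 nm

This energy equals the ionization energy from the n = 3 state of B⁴⁺.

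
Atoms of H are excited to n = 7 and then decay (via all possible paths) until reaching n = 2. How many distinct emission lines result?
15

The electron can occupy levels n = 2, 3, ..., 7 during de-excitation — that is m = 7 - 2 + 1 = 6 distinct levels.

The number of distinct spectral lines equals the number of ways to choose 2 of these m levels (each pair gives one possible emission transition):

Number of lines = m(m-1)/2 = 6×5/2 = 15

These correspond to all possible transitions between the 6 levels:
7 → 6, 7 → 5, 7 → 4, 7 → 3, 7 → 2, 6 → 5, 6 → 4, 6 → 3...

Each transition produces a photon with a unique energy (and thus wavelength). This count does not depend on Z.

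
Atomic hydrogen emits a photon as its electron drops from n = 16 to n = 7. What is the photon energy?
0.22 eV

The energy levels are E_n = -13.6057 eV / n².

Energy at n = 16: E_16 = -13.6057 / 16² = -0.05315 eV
Energy at n = 7: E_7 = -13.6057 / 7² = -0.27767 eV

For emission (electron falling to lower state), the photon energy is:
E_photon = E_16 - E_7 = |-0.05315 - (-0.27767)|
E_photon = 0.22 eV

This energy is carried away by the emitted photon.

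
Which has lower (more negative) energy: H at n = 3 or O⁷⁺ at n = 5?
O⁷⁺ at n = 5 (E = -34.83059 eV)

Using E_n = -13.6057 Z² / n² eV:

H (Z = 1) at n = 3:
E = -13.6057 × 1² / 3² = -13.6057 × 1 / 9 = -1.51174444 eV

O⁷⁺ (Z = 8) at n = 5:
E = -13.6057 × 8² / 5² = -13.6057 × 64 / 25 = -34.83059200 eV

Since -34.83059200 eV < -1.51174444 eV,
O⁷⁺ at n = 5 is more tightly bound (requires more energy to ionize).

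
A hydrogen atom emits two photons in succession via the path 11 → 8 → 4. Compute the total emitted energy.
0.74 eV

The energy levels of hydrogen are E_n = -13.6057 / n² eV.

First transition (11 → 8):
ΔE₁ = |E_8 - E_11|
ΔE₁ = |-0.21258906 - (-0.11244380)| = 0.10015 eV

Second transition (8 → 4):
ΔE₂ = |E_4 - E_8|
ΔE₂ = |-0.85035625 - (-0.21258906)| = 0.63777 eV

Total energy released:
E_total = ΔE₁ + ΔE₂ = 0.10015 + 0.63777 = 0.74 eV

Note: This equals the direct transition 11 → 4: 0.74 eV ✓
Energy is conserved regardless of the path taken.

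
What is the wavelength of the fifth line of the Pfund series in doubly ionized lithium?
337.505604 nm

The lines of a series are numbered from the longest wavelength (smallest ΔE) outward; the fifth line is the transition from n = n_f + 5 to n_f.
The Pfund series has all transitions ending at n_f = 5.

For Li²⁺ (Z = 3), the fifth line (ε-line) is the jump from n = 10 to n = 5:
E_10 = -13.6057 × 3² / 10² = -1.2245130000 eV
E_5 = -13.6057 × 3² / 5² = -4.8980520000 eV
ΔE = E_10 - E_5 = 3.6735390000 eV

λ = hc/E = 1239.84 eV·nm / 3.6735390000 eV
λ = 337.505604 nm

This is the ε-line of the Pfund series in Li²⁺.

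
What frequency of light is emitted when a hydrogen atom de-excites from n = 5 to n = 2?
6.909e+14 Hz

First, find the transition energy:
E_5 = -13.6057 / 5² = -0.544228 eV
E_2 = -13.6057 / 2² = -3.401425 eV
|ΔE| = |E_2 - E_5| = 2.857197 eV

Convert to Joules: E = 2.857197 eV × (1.602177 × 10⁻¹⁹ J/eV) = 4.57774e-19 J

Using E = hf:
f = E/h = 4.57774e-19 J / (6.62607 × 10⁻³⁴ J·s)
f = 6.909e+14 Hz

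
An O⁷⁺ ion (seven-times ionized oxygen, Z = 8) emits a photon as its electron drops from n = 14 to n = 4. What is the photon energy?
49.980122 eV

The energy levels are E_n = -13.6057 Z² eV / n².

Energy at n = 14: E_14 = -13.6057 × 8² / 14² = -4.442677551 eV
Energy at n = 4: E_4 = -13.6057 × 8² / 4² = -54.422800000 eV

For emission (electron falling to lower state), the photon energy is:
E_photon = E_14 - E_4 = |-4.442677551 - (-54.422800000)|
E_photon = 49.980122 eV

This energy is carried away by the emitted photon.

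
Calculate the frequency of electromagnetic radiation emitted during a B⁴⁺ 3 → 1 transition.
7.31e+16 Hz

First, find the transition energy:
E_3 = -13.6057 × 5² / 3² = -37.793611 eV
E_1 = -13.6057 × 5² / 1² = -340.142500 eV
|ΔE| = |E_1 - E_3| = 302.348889 eV

Convert to Joules: E = 302.348889 eV × (1.602177 × 10⁻¹⁹ J/eV) = 4.8442e-17 J

Using E = hf:
f = E/h = 4.8442e-17 J / (6.62607 × 10⁻³⁴ J·s)
f = 7.31e+16 Hz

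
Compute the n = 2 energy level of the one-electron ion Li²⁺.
-30.613 eV

For hydrogen-like ions, the energy levels scale with Z²:
E_n = -13.6057 Z² / n² eV

For Li²⁺ (Z = 3) at n = 2:
E_2 = -13.6057 × 3² / 2²
E_2 = -13.6057 × 9 / 4
E_2 = -122.4513 / 4
E_2 = -30.613 eV

The energy is 9 times more negative than hydrogen at the same n due to the stronger nuclear charge.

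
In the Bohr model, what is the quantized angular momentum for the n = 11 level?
1.16e-33 J·s (or 11ℏ)

In the Bohr model, angular momentum is quantized:
L = nℏ

where ℏ = h/(2π) = 1.0546e-34 J·s

For n = 11:
L = 11 × 1.0546e-34 J·s
L = 1.16e-33 J·s

This can also be written as L = 11ℏ.
The angular momentum is an integer multiple of the reduced Planck constant.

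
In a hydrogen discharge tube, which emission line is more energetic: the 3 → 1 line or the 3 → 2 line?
3 → 1

Calculate the energy for each transition:

Transition 3 → 1:
ΔE₁ = |E_1 - E_3| = |-13.6057/1² - (-13.6057/3²)|
ΔE₁ = |-13.605700000000 - (-1.511744444444)| = 12.093955556 eV

Transition 3 → 2:
ΔE₂ = |E_2 - E_3| = |-13.6057/2² - (-13.6057/3²)|
ΔE₂ = |-3.401425000000 - (-1.511744444444)| = 1.889680556 eV

Since 12.093955556 eV > 1.889680556 eV, the transition 3 → 1 emits the more energetic photon.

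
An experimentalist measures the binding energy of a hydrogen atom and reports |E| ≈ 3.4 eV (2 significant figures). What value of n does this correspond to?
n = 2

The exact energy levels follow E_n = -13.6057 eV / n².

The measured value (-3.4 eV) is reported to only 2 significant figures, so we must test candidate n values and see which one matches to that precision.

Candidate energies:
  n = 1:  E = -13.6057/1² = -13.60570 eV
  n = 2:  E = -13.6057/2² = -3.40143 eV  ← matches
  n = 3:  E = -13.6057/3² = -1.51174 eV
  n = 4:  E = -13.6057/4² = -0.85036 eV

Checking against the measurement of -3.4 eV (2 sig figs), only n = 2 agrees:
E_2 = -3.40143 eV, which rounds to -3.4 eV ✓

Therefore n = 2.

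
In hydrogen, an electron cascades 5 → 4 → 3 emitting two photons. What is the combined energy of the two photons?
0.96752 eV

The energy levels of hydrogen are E_n = -13.6057 / n² eV.

First transition (5 → 4):
ΔE₁ = |E_4 - E_5|
ΔE₁ = |-0.85035625000 - (-0.54422800000)| = 0.30612825 eV

Second transition (4 → 3):
ΔE₂ = |E_3 - E_4|
ΔE₂ = |-1.51174444444 - (-0.85035625000)| = 0.66138819 eV

Total energy released:
E_total = ΔE₁ + ΔE₂ = 0.30612825 + 0.66138819 = 0.96752 eV

Note: This equals the direct transition 5 → 3: 0.96752 eV ✓
Energy is conserved regardless of the path taken.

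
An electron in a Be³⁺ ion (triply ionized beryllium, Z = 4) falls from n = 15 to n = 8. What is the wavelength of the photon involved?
509.40287 nm

First, find the transition energy using E_n = -13.6057 Z² / n² eV:
E_15 = -13.6057 × 4² / 15² = -0.967516444 eV
E_8 = -13.6057 × 4² / 8² = -3.401425000 eV

Photon energy: |ΔE| = |E_8 - E_15| = 2.433908556 eV

Convert to wavelength using E = hc/λ with hc = 1239.84 eV·nm:
λ = hc/E = 1239.84 eV·nm / 2.433908556 eV
λ = 509.40287 nm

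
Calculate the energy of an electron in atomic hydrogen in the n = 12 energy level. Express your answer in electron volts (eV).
-0.09 eV

The energy levels of a hydrogen-like atom are given by:
E_n = -13.6057 eV / n²

For n = 12:
E_12 = -13.6057 eV / 12²
E_12 = -13.6057 eV / 144
E_12 = -0.09 eV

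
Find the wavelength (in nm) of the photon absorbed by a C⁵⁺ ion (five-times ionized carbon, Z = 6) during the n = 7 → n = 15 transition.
158.565311 nm

First, find the transition energy using E_n = -13.6057 Z² / n² eV:
E_7 = -13.6057 × 6² / 7² = -9.9960244898 eV
E_15 = -13.6057 × 6² / 15² = -2.1769120000 eV

Photon energy: |ΔE| = |E_15 - E_7| = 7.8191124898 eV

Convert to wavelength using E = hc/λ with hc = 1239.84 eV·nm:
λ = hc/E = 1239.84 eV·nm / 7.8191124898 eV
λ = 158.565311 nm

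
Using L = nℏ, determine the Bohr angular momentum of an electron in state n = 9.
9.49115e-34 J·s (or 9ℏ)

In the Bohr model, angular momentum is quantized:
L = nℏ

where ℏ = h/(2π) = 1.0545718e-34 J·s

For n = 9:
L = 9 × 1.0545718e-34 J·s
L = 9.49115e-34 J·s

This can also be written as L = 9ℏ.
The angular momentum is an integer multiple of the reduced Planck constant.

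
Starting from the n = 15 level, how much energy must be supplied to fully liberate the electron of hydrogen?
0.06 eV

The ionization energy is the energy needed to remove the electron completely (n → ∞).

For hydrogen, E_n = -13.6057 eV / n².

At n = 15: E_15 = -13.6057 / 15² = -0.06047 eV
At n = ∞: E_∞ = 0 eV

Ionization energy = E_∞ - E_15 = 0 - (-0.06047) = 0.06047 eV
Ionization energy ≈ 0.06 eV

This is also called the binding energy of the electron in state n = 15.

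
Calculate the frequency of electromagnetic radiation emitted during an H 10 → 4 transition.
1.7272e+14 Hz

First, find the transition energy:
E_10 = -13.6057 / 10² = -0.13605700 eV
E_4 = -13.6057 / 4² = -0.85035625 eV
|ΔE| = |E_4 - E_10| = 0.71429925 eV

Convert to Joules: E = 0.71429925 eV × (1.602177 × 10⁻¹⁹ J/eV) = 1.144434e-19 J

Using E = hf:
f = E/h = 1.144434e-19 J / (6.62607 × 10⁻³⁴ J·s)
f = 1.7272e+14 Hz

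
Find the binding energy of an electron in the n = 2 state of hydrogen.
3.401425 eV

The ionization energy is the energy needed to remove the electron completely (n → ∞).

For hydrogen, E_n = -13.6057 eV / n².

At n = 2: E_2 = -13.6057 / 2² = -3.401425000 eV
At n = ∞: E_∞ = 0 eV

Ionization energy = E_∞ - E_2 = 0 - (-3.401425000) = 3.401425000 eV
Ionization energy ≈ 3.401425 eV

This is also called the binding energy of the electron in state n = 2.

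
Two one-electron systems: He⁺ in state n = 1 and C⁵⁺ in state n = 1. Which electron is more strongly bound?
C⁵⁺ at n = 1 (E = -489.805 eV)

Using E_n = -13.6057 Z² / n² eV:

He⁺ (Z = 2) at n = 1:
E = -13.6057 × 2² / 1² = -13.6057 × 4 / 1 = -54.422800 eV

C⁵⁺ (Z = 6) at n = 1:
E = -13.6057 × 6² / 1² = -13.6057 × 36 / 1 = -489.805200 eV

Since -489.805200 eV < -54.422800 eV,
C⁵⁺ at n = 1 is more tightly bound (requires more energy to ionize).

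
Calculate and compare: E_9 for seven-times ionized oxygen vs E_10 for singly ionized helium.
O⁷⁺ at n = 9 (E = -10.7502 eV)

Using E_n = -13.6057 Z² / n² eV:

O⁷⁺ (Z = 8) at n = 9:
E = -13.6057 × 8² / 9² = -13.6057 × 64 / 81 = -10.7501827 eV

He⁺ (Z = 2) at n = 10:
E = -13.6057 × 2² / 10² = -13.6057 × 4 / 100 = -0.5442280 eV

Since -10.7501827 eV < -0.5442280 eV,
O⁷⁺ at n = 9 is more tightly bound (requires more energy to ionize).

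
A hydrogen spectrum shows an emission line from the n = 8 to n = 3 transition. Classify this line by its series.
Paschen series

The spectral series in hydrogen are named based on the final (lower) energy level:
- Lyman series: n_final = 1 (ultraviolet)
- Balmer series: n_final = 2 (visible/near-UV)
- Paschen series: n_final = 3 (infrared)
- Brackett series: n_final = 4 (infrared)
- Pfund series: n_final = 5 (far infrared)

Since this transition ends at n = 3, it belongs to the Paschen series.

For reference, this 8 → 3 line has photon energy
ΔE = 13.6057 eV × (1/3² - 1/8²) = 1.29915538 eV,
corresponding to wavelength λ = hc/ΔE = 1239.84 eV·nm / 1.29915538 eV = 954.3431 nm in the infrared region.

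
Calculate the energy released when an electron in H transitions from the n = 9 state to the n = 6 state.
0.210 eV

The energy levels are E_n = -13.6057 eV / n².

Energy at n = 9: E_9 = -13.6057 / 9² = -0.167972 eV
Energy at n = 6: E_6 = -13.6057 / 6² = -0.377936 eV

For emission (electron falling to lower state), the photon energy is:
E_photon = E_9 - E_6 = |-0.167972 - (-0.377936)|
E_photon = 0.210 eV

This energy is carried away by the emitted photon.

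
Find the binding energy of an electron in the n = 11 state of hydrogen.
0.1124 eV

The ionization energy is the energy needed to remove the electron completely (n → ∞).

For hydrogen, E_n = -13.6057 eV / n².

At n = 11: E_11 = -13.6057 / 11² = -0.1124438 eV
At n = ∞: E_∞ = 0 eV

Ionization energy = E_∞ - E_11 = 0 - (-0.1124438) = 0.1124438 eV
Ionization energy ≈ 0.1124 eV

This is also called the binding energy of the electron in state n = 11.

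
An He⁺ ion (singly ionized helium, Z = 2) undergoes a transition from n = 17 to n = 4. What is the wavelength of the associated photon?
385.869045 nm

First, find the transition energy using E_n = -13.6057 Z² / n² eV:
E_17 = -13.6057 × 2² / 17² = -0.1883141869 eV
E_4 = -13.6057 × 2² / 4² = -3.4014250000 eV

Photon energy: |ΔE| = |E_4 - E_17| = 3.2131108131 eV

Convert to wavelength using E = hc/λ with hc = 1239.84 eV·nm:
λ = hc/E = 1239.84 eV·nm / 3.2131108131 eV
λ = 385.869045 nm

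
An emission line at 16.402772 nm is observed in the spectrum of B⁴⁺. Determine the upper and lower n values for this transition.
n = 6 → n = 2

First, find the photon energy from the wavelength (hc = 1239.84 eV·nm):
E = hc/λ = 1239.84 eV·nm / 16.402772 nm = 75.587224 eV

The energy levels of B⁴⁺ satisfy E_n = -13.6057 × 5² / n² eV, so an emission n_i → n_f releases
ΔE = 13.6057 × 5² × (1/n_f² − 1/n_i²) eV.

Setting ΔE equal to the photon energy:
1/n_f² − 1/n_i² = 75.587224 / (13.6057 × 5²) = 0.22222223

Since 1/n_i² must be positive, we need 1/n_f² > 0.22222223, i.e. n_f ≤ 2. For each allowed n_f, solve n_i = (1/n_f² − 0.22222223)^(−1/2) and check whether it is a whole number:
  n_f = 1: 1/n_i² = 1.00000000 − 0.22222223 = 0.77777777 → n_i = 1.134  (not an integer) ✗
  n_f = 2: 1/n_i² = 0.25000000 − 0.22222223 = 0.02777777 → n_i = 6.000  → integer, n_i = 6 ✓

Only n_f = 2 gives an integer upper level, n_i = 6.

The transition is from n = 6 to n = 2 (emission).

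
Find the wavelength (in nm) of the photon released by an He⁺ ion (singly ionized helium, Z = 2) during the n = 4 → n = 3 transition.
468.650639 nm

First, find the transition energy using E_n = -13.6057 Z² / n² eV:
E_4 = -13.6057 × 2² / 4² = -3.4014250000 eV
E_3 = -13.6057 × 2² / 3² = -6.0469777778 eV

Photon energy: |ΔE| = |E_3 - E_4| = 2.6455527778 eV

Convert to wavelength using E = hc/λ with hc = 1239.84 eV·nm:
λ = hc/E = 1239.84 eV·nm / 2.6455527778 eV
λ = 468.650639 nm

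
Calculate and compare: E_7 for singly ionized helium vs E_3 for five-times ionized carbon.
C⁵⁺ at n = 3 (E = -54.4228 eV)

Using E_n = -13.6057 Z² / n² eV:

He⁺ (Z = 2) at n = 7:
E = -13.6057 × 2² / 7² = -13.6057 × 4 / 49 = -1.1106694 eV

C⁵⁺ (Z = 6) at n = 3:
E = -13.6057 × 6² / 3² = -13.6057 × 36 / 9 = -54.4228000 eV

Since -54.4228000 eV < -1.1106694 eV,
C⁵⁺ at n = 3 is more tightly bound (requires more energy to ionize).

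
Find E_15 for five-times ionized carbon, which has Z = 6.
-2.176912 eV

For hydrogen-like ions, the energy levels scale with Z²:
E_n = -13.6057 Z² / n² eV

For C⁵⁺ (Z = 6) at n = 15:
E_15 = -13.6057 × 6² / 15²
E_15 = -13.6057 × 36 / 225
E_15 = -489.8052 / 225
E_15 = -2.176912 eV

The energy is 36 times more negative than hydrogen at the same n due to the stronger nuclear charge.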